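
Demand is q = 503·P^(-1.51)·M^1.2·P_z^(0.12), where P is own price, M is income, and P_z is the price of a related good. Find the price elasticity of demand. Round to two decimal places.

-1.51

For a Cobb–Douglas (constant-elasticity) form q = A·P^α·…, the elasticity with respect to P equals the exponent α at every point.
Here the exponent on P is -1.51, so the price elasticity of demand is -1.51.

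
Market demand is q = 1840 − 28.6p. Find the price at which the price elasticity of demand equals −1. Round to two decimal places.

32.17

For linear demand q = a − bp, E = −bp/(a − bp). |E| = 1 ⇒ bp = a − bp ⇒ p = a/(2b).
p = 1840/(2·28.6) ≈ 32.17.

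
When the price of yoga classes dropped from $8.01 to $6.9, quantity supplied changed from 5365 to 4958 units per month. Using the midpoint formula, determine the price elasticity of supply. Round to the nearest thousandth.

%ΔQ = (4958 − 5365)/[(5365 + 4958)/2] = -407/5161.5 ≈ -0.0789.
%ΔP = (6.9 − 8.01)/[(8.01 + 6.9)/2] = -1.11/7.455 ≈ -0.1489.
Arc elasticity E = %ΔQ/%ΔP ≈ -0.0789/-0.1489 ≈ 0.530.
|E| < 1: supply is inelastic over this range.

0.530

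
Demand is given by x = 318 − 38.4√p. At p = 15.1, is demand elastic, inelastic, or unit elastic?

inelastic

At p = 15.1, x = 168.7825.
dx/dp = −38.4/(2√p) = −38.4/(2·3.8859).
Point elasticity E = (dx/dp)·(p/x) = -4.941 × 15.1/168.7825 ≈ -0.442.
|E| ≈ 0.442 < 1, so demand is inelastic.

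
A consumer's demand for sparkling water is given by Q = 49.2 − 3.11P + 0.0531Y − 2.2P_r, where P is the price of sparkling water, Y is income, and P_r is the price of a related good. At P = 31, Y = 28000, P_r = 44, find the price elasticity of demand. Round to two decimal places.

At the given point, Q = 49.2 − 3.11(31) + 0.0531(28000) − 2.2(44) = 49.2 − 96.41 + 1486.8 − 96.8 = 1342.79.
∂Q/∂P = −3.11, so E_p = (−3.11)·(31/1342.79) ≈ -0.07.
|E_p| < 1: demand is inelastic.

-0.07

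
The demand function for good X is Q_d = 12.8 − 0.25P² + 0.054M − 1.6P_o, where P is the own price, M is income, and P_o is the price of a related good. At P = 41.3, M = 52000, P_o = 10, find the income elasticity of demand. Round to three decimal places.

1.181

Evaluating quantity at (P, M, P_o) gives Q_d = 12.8 − 0.25(41.3)² + 0.054(52000) − 1.6(10) = 12.8 − 426.4225 + 2808 − 16 = 2378.3775.
∂Q_d/∂M = +0.054, so E_I = 0.054·(52000/2378.3775) ≈ 1.181.
E_I > 1: normal good (luxury).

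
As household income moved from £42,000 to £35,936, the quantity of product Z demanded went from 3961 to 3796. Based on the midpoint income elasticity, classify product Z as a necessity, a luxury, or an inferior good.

%ΔQ = (3796 − 3961)/[(3961+3796)/2] = -165/3878.5 ≈ -0.0425.
%ΔY = (35,936 − 42,000)/[(42,000+35,936)/2] = -6064/38968 ≈ -0.1556.
E_I = %ΔQ/%ΔY ≈ 0.273.
E_I ∈ (0,1): normal good (necessity).

necessity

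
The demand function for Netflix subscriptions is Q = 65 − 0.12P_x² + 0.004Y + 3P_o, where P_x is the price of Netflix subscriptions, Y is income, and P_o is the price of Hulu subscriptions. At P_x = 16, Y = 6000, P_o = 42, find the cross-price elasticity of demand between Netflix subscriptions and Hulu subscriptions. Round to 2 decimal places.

0.68

Q = 65 − 0.12(16)² + 0.004(6000) + 3(42) = 65 − 30.72 + 24 + 126 = 184.28.
∂Q/∂P_o = +3, so E_xy = 3·(42/184.28) ≈ 0.68.
E_xy > 0: the goods are substitutes.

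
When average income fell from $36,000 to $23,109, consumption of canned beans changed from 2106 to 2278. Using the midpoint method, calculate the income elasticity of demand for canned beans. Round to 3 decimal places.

-0.180

%ΔQ = (2278 − 2106)/[(2106+2278)/2] = 172/2192 ≈ 0.0785.
%ΔI = (23,109 − 36,000)/[(36,000+23,109)/2] = -12891/29554.5 ≈ -0.4362.
E_I = %ΔQ/%ΔI ≈ -0.180.
E_I < 0: inferior good.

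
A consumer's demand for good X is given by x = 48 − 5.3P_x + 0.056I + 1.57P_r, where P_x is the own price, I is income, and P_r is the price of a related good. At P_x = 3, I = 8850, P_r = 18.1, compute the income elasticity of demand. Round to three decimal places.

x = 48 − 5.3(3) + 0.056(8850) + 1.57(18.1) = 48 − 15.9 + 495.6 + 28.417 = 556.117.
∂x/∂I = +0.056, so E_I = 0.056·(8850/556.117) ≈ 0.891.
E_I ∈ (0,1): normal good (necessity).

0.891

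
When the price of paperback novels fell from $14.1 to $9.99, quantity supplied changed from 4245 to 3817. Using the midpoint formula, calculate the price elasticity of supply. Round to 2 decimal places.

%Δq = (3817 − 4245)/[(4245 + 3817)/2] = -428/4031 ≈ -0.1062.
%Δp = (9.99 − 14.1)/[(14.1 + 9.99)/2] = -4.11/12.045 ≈ -0.3412.
Arc elasticity E = %Δq/%Δp ≈ -0.1062/-0.3412 ≈ 0.31.
|E| < 1: supply is inelastic over this range.

0.31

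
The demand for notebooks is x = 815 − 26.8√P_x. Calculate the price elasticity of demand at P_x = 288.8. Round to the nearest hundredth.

At P_x = 288.8, x = 359.5577.
dx/dP_x = −26.8/(2√P_x) = −26.8/(2·16.9941).
Point elasticity E = (dx/dP_x)·(P_x/x) = -0.7885 × 288.8/359.5577 ≈ -0.63.
|E| < 1, so demand is inelastic at this price.

-0.63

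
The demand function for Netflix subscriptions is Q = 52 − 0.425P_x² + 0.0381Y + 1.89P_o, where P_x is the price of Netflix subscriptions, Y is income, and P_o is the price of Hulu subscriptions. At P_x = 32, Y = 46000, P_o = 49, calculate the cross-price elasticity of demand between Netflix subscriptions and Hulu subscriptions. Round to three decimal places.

Evaluating quantity at (P_x, Y, P_o) gives Q = 52 − 0.425(32)² + 0.0381(46000) + 1.89(49) = 52 − 435.2 + 1752.6 + 92.61 = 1462.01.
∂Q/∂P_o = +1.89, so E_xy = 1.89·(49/1462.01) ≈ 0.063.
E_xy > 0: the goods are substitutes.

0.063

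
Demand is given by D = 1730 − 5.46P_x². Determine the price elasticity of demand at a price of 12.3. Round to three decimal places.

At P_x = 12.3, D = 903.9566.
dD/dP_x = −2·5.46·P_x = −134.316.
Point elasticity E = (dD/dP_x)·(P_x/D) = -134.316 × 12.3/903.9566 ≈ -1.828.
|E| > 1, so demand is elastic at this price.

-1.828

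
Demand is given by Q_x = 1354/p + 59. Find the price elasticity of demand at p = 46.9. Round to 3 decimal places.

At p = 46.9, Q_x = 87.8699.
dQ_x/dp = −1354/p² = −0.6156.
Point elasticity E = (dQ_x/dp)·(p/Q_x) = -0.6156 × 46.9/87.8699 ≈ -0.329.
|E| < 1, so demand is inelastic at this price.

-0.329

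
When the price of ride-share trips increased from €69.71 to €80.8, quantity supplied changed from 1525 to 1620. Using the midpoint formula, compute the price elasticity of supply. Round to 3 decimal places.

%Δq = (1620 − 1525)/[(1525 + 1620)/2] = 95/1572.5 ≈ 0.0604.
%Δp = (80.8 − 69.71)/[(69.71 + 80.8)/2] = 11.09/75.255 ≈ 0.1474.
Arc elasticity E = %Δq/%Δp ≈ 0.0604/0.1474 ≈ 0.410.
|E| < 1: supply is inelastic over this range.

0.410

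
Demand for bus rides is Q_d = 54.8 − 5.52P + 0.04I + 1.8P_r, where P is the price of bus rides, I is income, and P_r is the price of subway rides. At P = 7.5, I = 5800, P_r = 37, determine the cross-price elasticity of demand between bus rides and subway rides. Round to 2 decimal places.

0.21

Q_d = 54.8 − 5.52(7.5) + 0.04(5800) + 1.8(37) = 54.8 − 41.4 + 232 + 66.6 = 312.
∂Q_d/∂P_r = +1.8, so E_xy = 1.8·(37/312) ≈ 0.21.
E_xy > 0: the goods are substitutes.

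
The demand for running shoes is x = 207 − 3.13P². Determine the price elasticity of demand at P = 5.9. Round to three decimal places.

At P = 5.9, x = 98.0447.
dx/dP = −2·3.13·P = −36.934.
Point elasticity E = (dx/dP)·(P/x) = -36.934 × 5.9/98.0447 ≈ -2.223.
|E| > 1, so demand is elastic at this price.

-2.223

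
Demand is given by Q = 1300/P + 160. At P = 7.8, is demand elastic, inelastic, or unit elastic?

At P = 7.8, Q = 326.6667.
dQ/dP = −1300/P² = −21.3675.
Point elasticity E = (dQ/dP)·(P/Q) = -21.3675 × 7.8/326.6667 ≈ -0.510.
|E| ≈ 0.510 < 1, so demand is inelastic.

inelastic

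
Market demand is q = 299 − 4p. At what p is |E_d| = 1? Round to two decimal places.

For linear demand q = a − bp, E = −bp/(a − bp). |E| = 1 ⇒ bp = a − bp ⇒ p = a/(2b).
p = 299/(2·4) ≈ 37.38.

37.38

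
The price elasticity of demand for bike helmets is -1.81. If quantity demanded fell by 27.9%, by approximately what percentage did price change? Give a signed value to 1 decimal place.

15.4

%ΔQ ≈ E × %ΔP ⇒ %ΔP = %ΔQ / E = (-27.9%)/(-1.81) ≈ 15.4%.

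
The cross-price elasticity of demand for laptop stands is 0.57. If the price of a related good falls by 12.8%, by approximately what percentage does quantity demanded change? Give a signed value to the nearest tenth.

-7.3

%ΔQ ≈ E × %ΔP_y = (0.57) × (-12.8%) ≈ -7.3%.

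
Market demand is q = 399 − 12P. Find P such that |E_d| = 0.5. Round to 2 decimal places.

Set −bP/(a − bP) = −0.5 ⇒ bP = 0.5(a − bP) ⇒ bP(1+0.5) = 0.5·a.
P = 0.5·399/(12·1.5) ≈ 11.08.

11.08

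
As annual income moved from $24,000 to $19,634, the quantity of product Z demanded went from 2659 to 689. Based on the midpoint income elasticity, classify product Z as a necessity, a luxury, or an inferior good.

%ΔQ = (689 − 2659)/[(2659+689)/2] = -1970/1674 ≈ -1.1768.
%ΔY = (19,634 − 24,000)/[(24,000+19,634)/2] = -4366/21817 ≈ -0.2001.
E_I = %ΔQ/%ΔY ≈ 5.881.
E_I > 1: normal good (luxury).

luxury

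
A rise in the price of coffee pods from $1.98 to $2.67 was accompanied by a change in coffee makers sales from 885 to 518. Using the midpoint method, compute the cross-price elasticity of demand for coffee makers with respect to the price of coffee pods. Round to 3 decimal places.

-1.763

%ΔQ_x = (518 − 885)/[(885+518)/2] = -367/701.5 ≈ -0.5232.
%ΔP_y = (2.67 − 1.98)/[(1.98+2.67)/2] ≈ 0.2968.
E_xy = -0.5232/0.2968 ≈ -1.763.
E_xy < 0, so coffee makers and coffee pods are complements.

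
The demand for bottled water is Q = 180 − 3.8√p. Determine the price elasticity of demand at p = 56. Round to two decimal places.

At p = 56, Q = 151.5634.
dQ/dp = −3.8/(2√p) = −3.8/(2·7.4833).
Point elasticity E = (dQ/dp)·(p/Q) = -0.2539 × 56/151.5634 ≈ -0.09.
|E| < 1, so demand is inelastic at this price.

-0.09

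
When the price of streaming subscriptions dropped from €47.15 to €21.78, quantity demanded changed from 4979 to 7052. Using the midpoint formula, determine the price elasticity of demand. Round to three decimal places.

-0.468

%ΔQ = (7052 − 4979)/[(4979 + 7052)/2] = 2073/6015.5 ≈ 0.3446.
%ΔP = (21.78 − 47.15)/[(47.15 + 21.78)/2] = -25.37/34.465 ≈ -0.7361.
Arc elasticity E = %ΔQ/%ΔP ≈ 0.3446/-0.7361 ≈ -0.468.
|E| < 1: demand is inelastic over this range.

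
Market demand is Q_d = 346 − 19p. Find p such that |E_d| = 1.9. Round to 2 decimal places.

11.93

Set −bp/(a − bp) = −1.9 ⇒ bp = 1.9(a − bp) ⇒ bp(1+1.9) = 1.9·a.
p = 1.9·346/(19·2.9) ≈ 11.93.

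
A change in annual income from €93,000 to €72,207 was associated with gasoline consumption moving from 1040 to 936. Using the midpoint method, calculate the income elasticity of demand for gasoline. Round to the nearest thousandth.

0.418

%ΔQ = (936 − 1040)/[(1040+936)/2] = -104/988 ≈ -0.1053.
%ΔI = (72,207 − 93,000)/[(93,000+72,207)/2] = -20793/82603.5 ≈ -0.2517.
E_I = %ΔQ/%ΔI ≈ 0.418.
E_I ∈ (0,1): normal good (necessity).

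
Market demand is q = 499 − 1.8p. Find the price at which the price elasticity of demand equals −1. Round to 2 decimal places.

138.61

For linear demand q = a − bp, E = −bp/(a − bp). |E| = 1 ⇒ bp = a − bp ⇒ p = a/(2b).
p = 499/(2·1.8) ≈ 138.61.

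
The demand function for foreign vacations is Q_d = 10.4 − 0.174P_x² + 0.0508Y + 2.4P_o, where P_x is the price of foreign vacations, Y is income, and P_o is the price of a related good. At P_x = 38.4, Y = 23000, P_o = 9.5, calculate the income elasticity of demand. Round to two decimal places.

1.24

First evaluate Q_d: 10.4 − 0.174(38.4)² + 0.0508(23000) + 2.4(9.5) = 10.4 − 256.5734 + 1168.4 + 22.8 = 945.0266.
∂Q_d/∂Y = +0.0508, so E_I = 0.0508·(23000/945.0266) ≈ 1.24.
E_I > 1: normal good (luxury).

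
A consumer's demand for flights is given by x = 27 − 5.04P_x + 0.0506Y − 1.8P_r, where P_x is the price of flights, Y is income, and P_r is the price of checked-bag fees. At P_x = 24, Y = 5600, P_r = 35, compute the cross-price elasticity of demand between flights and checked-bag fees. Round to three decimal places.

Substituting, x = 27 − 5.04(24) + 0.0506(5600) − 1.8(35) = 27 − 120.96 + 283.36 − 63 = 126.4.
∂x/∂P_r = −1.8, so E_xy = -1.8·(35/126.4) ≈ -0.498.
E_xy < 0: the goods are complements.

-0.498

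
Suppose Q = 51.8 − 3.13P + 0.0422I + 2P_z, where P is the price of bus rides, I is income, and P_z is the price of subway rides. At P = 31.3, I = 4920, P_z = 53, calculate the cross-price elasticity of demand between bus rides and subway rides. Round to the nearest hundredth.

Q = 51.8 − 3.13(31.3) + 0.0422(4920) + 2(53) = 51.8 − 97.969 + 207.624 + 106 = 267.455.
∂Q/∂P_z = +2, so E_xy = 2·(53/267.455) ≈ 0.40.
E_xy > 0: the goods are substitutes.

0.40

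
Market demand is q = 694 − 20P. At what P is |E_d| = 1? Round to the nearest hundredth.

For linear demand q = a − bP, E = −bP/(a − bP). |E| = 1 ⇒ bP = a − bP ⇒ P = a/(2b).
P = 694/(2·20) = 17.35.

17.35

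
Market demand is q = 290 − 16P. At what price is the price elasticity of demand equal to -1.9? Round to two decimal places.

11.88

Set −bP/(a − bP) = −1.9 ⇒ bP = 1.9(a − bP) ⇒ bP(1+1.9) = 1.9·a.
P = 1.9·290/(16·2.9) ≈ 11.88.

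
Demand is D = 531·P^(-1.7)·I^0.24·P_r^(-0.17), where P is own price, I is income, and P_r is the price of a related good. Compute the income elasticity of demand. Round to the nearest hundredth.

0.24

For a Cobb–Douglas (constant-elasticity) form D = A·I^α·…, the elasticity with respect to I equals the exponent α at every point.
Here the exponent on I is 0.24, so the income elasticity of demand is 0.24.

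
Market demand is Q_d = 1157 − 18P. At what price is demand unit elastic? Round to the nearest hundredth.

For linear demand Q_d = a − bP, E = −bP/(a − bP). |E| = 1 ⇒ bP = a − bP ⇒ P = a/(2b).
P = 1157/(2·18) ≈ 32.14.

32.14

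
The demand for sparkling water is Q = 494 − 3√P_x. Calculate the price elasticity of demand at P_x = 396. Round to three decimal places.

-0.069

At P_x = 396, Q = 434.3008.
dQ/dP_x = −3/(2√P_x) = −3/(2·19.8997).
Point elasticity E = (dQ/dP_x)·(P_x/Q) = -0.0754 × 396/434.3008 ≈ -0.069.
|E| < 1, so demand is inelastic at this price.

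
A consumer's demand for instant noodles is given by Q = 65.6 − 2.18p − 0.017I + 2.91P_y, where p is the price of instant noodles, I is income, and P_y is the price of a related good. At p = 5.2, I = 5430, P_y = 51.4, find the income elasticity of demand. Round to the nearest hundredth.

Evaluating quantity at (p, I, P_y) gives Q = 65.6 − 2.18(5.2) − 0.017(5430) + 2.91(51.4) = 65.6 − 11.336 − 92.31 + 149.574 = 111.528.
∂Q/∂I = −0.017, so E_I = -0.017·(5430/111.528) ≈ -0.83.
E_I < 0: inferior good.

-0.83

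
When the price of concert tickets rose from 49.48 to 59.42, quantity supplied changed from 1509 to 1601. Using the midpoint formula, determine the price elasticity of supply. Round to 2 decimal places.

0.32

%ΔQ = (1601 − 1509)/[(1509 + 1601)/2] = 92/1555 ≈ 0.0592.
%ΔP = (59.42 − 49.48)/[(49.48 + 59.42)/2] = 9.94/54.45 ≈ 0.1826.
Arc elasticity E = %ΔQ/%ΔP ≈ 0.0592/0.1826 ≈ 0.32.
|E| < 1: supply is inelastic over this range.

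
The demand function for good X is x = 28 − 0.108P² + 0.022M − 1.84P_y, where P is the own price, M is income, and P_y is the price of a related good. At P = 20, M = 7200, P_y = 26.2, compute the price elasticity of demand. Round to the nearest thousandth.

-0.910

At the given point, x = 28 − 0.108(20)² + 0.022(7200) − 1.84(26.2) = 28 − 43.2 + 158.4 − 48.208 = 94.992.
∂x/∂P = −2·0.108·P = -4.32, so E_p = -4.32·(20/94.992) ≈ -0.910.
|E_p| < 1: demand is inelastic.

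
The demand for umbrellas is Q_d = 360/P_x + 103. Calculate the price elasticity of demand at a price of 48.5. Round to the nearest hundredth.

At P_x = 48.5, Q_d = 110.4227.
dQ_d/dP_x = −360/P_x² = −0.153.
Point elasticity E = (dQ_d/dP_x)·(P_x/Q_d) = -0.153 × 48.5/110.4227 ≈ -0.07.
|E| < 1, so demand is inelastic at this price.

-0.07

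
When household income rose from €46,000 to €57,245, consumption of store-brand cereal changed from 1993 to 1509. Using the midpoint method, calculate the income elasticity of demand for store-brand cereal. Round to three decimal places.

-1.269

%ΔQ = (1509 − 1993)/[(1993+1509)/2] = -484/1751 ≈ -0.2764.
%ΔI = (57,245 − 46,000)/[(46,000+57,245)/2] = 11245/51622.5 ≈ 0.2178.
E_I = %ΔQ/%ΔI ≈ -1.269.
E_I < 0: inferior good.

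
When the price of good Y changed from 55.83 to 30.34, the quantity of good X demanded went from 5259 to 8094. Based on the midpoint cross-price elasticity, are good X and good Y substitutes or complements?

complements

%ΔQ_x = (8094 − 5259)/[(5259+8094)/2] = 2835/6676.5 ≈ 0.4246.
%ΔP_y = (30.34 − 55.83)/[(55.83+30.34)/2] ≈ -0.5916.
E_xy = 0.4246/-0.5916 ≈ -0.718.
E_xy < 0, so the goods are complements.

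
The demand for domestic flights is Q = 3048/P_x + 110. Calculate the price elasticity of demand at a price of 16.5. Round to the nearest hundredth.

At P_x = 16.5, Q = 294.7273.
dQ/dP_x = −3048/P_x² = −11.1956.
Point elasticity E = (dQ/dP_x)·(P_x/Q) = -11.1956 × 16.5/294.7273 ≈ -0.63.
|E| < 1, so demand is inelastic at this price.

-0.63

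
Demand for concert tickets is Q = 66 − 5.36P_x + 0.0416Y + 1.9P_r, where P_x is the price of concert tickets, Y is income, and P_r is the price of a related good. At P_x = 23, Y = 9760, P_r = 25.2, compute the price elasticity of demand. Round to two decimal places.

First evaluate Q: 66 − 5.36(23) + 0.0416(9760) + 1.9(25.2) = 66 − 123.28 + 406.016 + 47.88 = 396.616.
∂Q/∂P_x = −5.36, so E_p = (−5.36)·(23/396.616) ≈ -0.31.
|E_p| < 1: demand is inelastic.

-0.31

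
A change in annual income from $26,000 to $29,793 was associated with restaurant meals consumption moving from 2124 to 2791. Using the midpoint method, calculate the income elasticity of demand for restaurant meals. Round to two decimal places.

%ΔQ = (2791 − 2124)/[(2124+2791)/2] = 667/2457.5 ≈ 0.2714.
%ΔM = (29,793 − 26,000)/[(26,000+29,793)/2] = 3793/27896.5 ≈ 0.1360.
E_I = %ΔQ/%ΔM ≈ 2.00.
E_I > 1: normal good (luxury).

2.00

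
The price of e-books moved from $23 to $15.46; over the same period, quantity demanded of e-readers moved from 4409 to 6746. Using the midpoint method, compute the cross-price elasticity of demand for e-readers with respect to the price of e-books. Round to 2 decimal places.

-1.07

%ΔQ_x = (6746 − 4409)/[(4409+6746)/2] = 2337/5577.5 ≈ 0.4190.
%ΔP_y = (15.46 − 23)/[(23+15.46)/2] ≈ -0.3921.
E_xy = 0.4190/-0.3921 ≈ -1.07.
E_xy < 0, so e-readers and e-books are complements.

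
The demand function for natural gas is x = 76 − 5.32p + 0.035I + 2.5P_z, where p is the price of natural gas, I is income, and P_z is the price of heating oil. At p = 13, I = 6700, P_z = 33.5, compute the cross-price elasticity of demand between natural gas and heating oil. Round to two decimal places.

First evaluate x: 76 − 5.32(13) + 0.035(6700) + 2.5(33.5) = 76 − 69.16 + 234.5 + 83.75 = 325.09.
∂x/∂P_z = +2.5, so E_xy = 2.5·(33.5/325.09) ≈ 0.26.
E_xy > 0: the goods are substitutes.

0.26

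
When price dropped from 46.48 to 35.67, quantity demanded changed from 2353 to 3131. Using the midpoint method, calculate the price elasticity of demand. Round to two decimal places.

-1.08

%Δq = (3131 − 2353)/[(2353 + 3131)/2] = 778/2742 ≈ 0.2837.
%Δp = (35.67 − 46.48)/[(46.48 + 35.67)/2] = -10.81/41.075 ≈ -0.2632.
Arc elasticity E = %Δq/%Δp ≈ 0.2837/-0.2632 ≈ -1.08.
|E| > 1: demand is elastic over this range.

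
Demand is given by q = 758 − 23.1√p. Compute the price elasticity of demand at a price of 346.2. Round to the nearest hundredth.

-0.65

At p = 346.2, q = 328.191.
dq/dp = −23.1/(2√p) = −23.1/(2·18.6065).
Point elasticity E = (dq/dp)·(p/q) = -0.6208 × 346.2/328.191 ≈ -0.65.
|E| < 1, so demand is inelastic at this price.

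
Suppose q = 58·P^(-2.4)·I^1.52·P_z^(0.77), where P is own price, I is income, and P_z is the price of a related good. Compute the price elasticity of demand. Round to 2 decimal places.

For a Cobb–Douglas (constant-elasticity) form q = A·P^α·…, the elasticity with respect to P equals the exponent α at every point.
Here the exponent on P is -2.4, so the price elasticity of demand is -2.40.

-2.40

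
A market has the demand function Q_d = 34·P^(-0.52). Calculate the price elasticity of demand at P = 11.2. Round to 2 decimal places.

For a Cobb–Douglas (constant-elasticity) form Q_d = A·P^α·…, the elasticity with respect to P equals the exponent α at every point.
Here the exponent on P is -0.52, so the price elasticity of demand is -0.52.

-0.52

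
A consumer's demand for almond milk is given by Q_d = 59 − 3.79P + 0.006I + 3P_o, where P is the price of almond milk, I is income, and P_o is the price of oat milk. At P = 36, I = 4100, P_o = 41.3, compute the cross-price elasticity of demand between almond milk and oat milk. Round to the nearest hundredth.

First evaluate Q_d: 59 − 3.79(36) + 0.006(4100) + 3(41.3) = 59 − 136.44 + 24.6 + 123.9 = 71.06.
∂Q_d/∂P_o = +3, so E_xy = 3·(41.3/71.06) ≈ 1.74.
E_xy > 0: the goods are substitutes.

1.74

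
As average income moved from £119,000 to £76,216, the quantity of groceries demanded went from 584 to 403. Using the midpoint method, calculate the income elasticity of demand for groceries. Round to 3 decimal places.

%ΔQ = (403 − 584)/[(584+403)/2] = -181/493.5 ≈ -0.3668.
%ΔM = (76,216 − 119,000)/[(119,000+76,216)/2] = -42784/97608 ≈ -0.4383.
E_I = %ΔQ/%ΔM ≈ 0.837.
E_I ∈ (0,1): normal good (necessity).

0.837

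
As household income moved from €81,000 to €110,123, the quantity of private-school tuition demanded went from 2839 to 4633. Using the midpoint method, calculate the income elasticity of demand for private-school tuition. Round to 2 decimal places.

1.58

%ΔQ = (4633 − 2839)/[(2839+4633)/2] = 1794/3736 ≈ 0.4802.
%ΔY = (110,123 − 81,000)/[(81,000+110,123)/2] = 29123/95561.5 ≈ 0.3048.
E_I = %ΔQ/%ΔY ≈ 1.58.
E_I > 1: normal good (luxury).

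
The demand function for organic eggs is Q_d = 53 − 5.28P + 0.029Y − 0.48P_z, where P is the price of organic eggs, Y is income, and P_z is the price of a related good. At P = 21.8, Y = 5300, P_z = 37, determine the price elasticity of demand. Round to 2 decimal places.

-1.56

Q_d = 53 − 5.28(21.8) + 0.029(5300) − 0.48(37) = 53 − 115.104 + 153.7 − 17.76 = 73.836.
∂Q_d/∂P = −5.28, so E_p = (−5.28)·(21.8/73.836) ≈ -1.56.
|E_p| > 1: demand is elastic.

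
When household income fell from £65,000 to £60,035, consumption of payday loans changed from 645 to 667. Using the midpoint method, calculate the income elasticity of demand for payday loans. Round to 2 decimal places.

-0.42

%ΔQ = (667 − 645)/[(645+667)/2] = 22/656 ≈ 0.0335.
%ΔI = (60,035 − 65,000)/[(65,000+60,035)/2] = -4965/62517.5 ≈ -0.0794.
E_I = %ΔQ/%ΔI ≈ -0.42.
E_I < 0: inferior good.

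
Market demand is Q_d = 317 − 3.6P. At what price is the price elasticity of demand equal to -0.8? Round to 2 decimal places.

39.14

Set −bP/(a − bP) = −0.8 ⇒ bP = 0.8(a − bP) ⇒ bP(1+0.8) = 0.8·a.
P = 0.8·317/(3.6·1.8) ≈ 39.14.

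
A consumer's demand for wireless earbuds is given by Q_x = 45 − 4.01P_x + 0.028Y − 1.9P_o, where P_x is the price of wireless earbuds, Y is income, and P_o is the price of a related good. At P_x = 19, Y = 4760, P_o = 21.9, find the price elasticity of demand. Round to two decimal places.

Q_x = 45 − 4.01(19) + 0.028(4760) − 1.9(21.9) = 45 − 76.19 + 133.28 − 41.61 = 60.48.
∂Q_x/∂P_x = −4.01, so E_p = (−4.01)·(19/60.48) ≈ -1.26.
|E_p| > 1: demand is elastic.

-1.26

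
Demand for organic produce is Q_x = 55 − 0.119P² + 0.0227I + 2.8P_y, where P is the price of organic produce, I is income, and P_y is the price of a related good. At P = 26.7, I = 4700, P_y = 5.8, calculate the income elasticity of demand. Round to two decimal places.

Q_x = 55 − 0.119(26.7)² + 0.0227(4700) + 2.8(5.8) = 55 − 84.8339 + 106.69 + 16.24 = 93.0961.
∂Q_x/∂I = +0.0227, so E_I = 0.0227·(4700/93.0961) ≈ 1.15.
E_I > 1: normal good (luxury).

1.15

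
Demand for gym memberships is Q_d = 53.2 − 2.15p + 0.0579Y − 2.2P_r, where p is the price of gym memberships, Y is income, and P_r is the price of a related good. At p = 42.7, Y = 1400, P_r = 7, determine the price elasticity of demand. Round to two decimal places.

At the given point, Q_d = 53.2 − 2.15(42.7) + 0.0579(1400) − 2.2(7) = 53.2 − 91.805 + 81.06 − 15.4 = 27.055.
∂Q_d/∂p = −2.15, so E_p = (−2.15)·(42.7/27.055) ≈ -3.39.
|E_p| > 1: demand is elastic.

-3.39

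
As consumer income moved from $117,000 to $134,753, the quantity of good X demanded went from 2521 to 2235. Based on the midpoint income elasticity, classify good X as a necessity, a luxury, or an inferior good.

%ΔQ = (2235 − 2521)/[(2521+2235)/2] = -286/2378 ≈ -0.1203.
%ΔI = (134,753 − 117,000)/[(117,000+134,753)/2] = 17753/125876.5 ≈ 0.1410.
E_I = %ΔQ/%ΔI ≈ -0.853.
E_I < 0: inferior good.

inferior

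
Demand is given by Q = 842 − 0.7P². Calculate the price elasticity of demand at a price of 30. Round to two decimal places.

-5.94

At P = 30, Q = 212.
dQ/dP = −2·0.7·P = −42.
Point elasticity E = (dQ/dP)·(P/Q) = -42 × 30/212 ≈ -5.94.
|E| > 1, so demand is elastic at this price.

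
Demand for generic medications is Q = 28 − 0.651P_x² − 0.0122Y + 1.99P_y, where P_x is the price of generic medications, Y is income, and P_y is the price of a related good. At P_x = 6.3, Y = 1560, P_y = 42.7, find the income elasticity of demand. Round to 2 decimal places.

First evaluate Q: 28 − 0.651(6.3)² − 0.0122(1560) + 1.99(42.7) = 28 − 25.8382 − 19.032 + 84.973 = 68.1028.
∂Q/∂Y = −0.0122, so E_I = -0.0122·(1560/68.1028) ≈ -0.28.
E_I < 0: inferior good.

-0.28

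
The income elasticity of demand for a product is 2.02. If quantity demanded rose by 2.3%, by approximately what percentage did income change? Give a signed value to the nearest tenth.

1.1

%ΔQ ≈ E × %ΔI ⇒ %ΔI = %ΔQ / E = (2.3%)/(2.02) ≈ 1.1%.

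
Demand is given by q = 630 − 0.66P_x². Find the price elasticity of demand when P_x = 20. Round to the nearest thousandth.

-1.443

At P_x = 20, q = 366.
dq/dP_x = −2·0.66·P_x = −26.4.
Point elasticity E = (dq/dP_x)·(P_x/q) = -26.4 × 20/366 ≈ -1.443.
|E| > 1, so demand is elastic at this price.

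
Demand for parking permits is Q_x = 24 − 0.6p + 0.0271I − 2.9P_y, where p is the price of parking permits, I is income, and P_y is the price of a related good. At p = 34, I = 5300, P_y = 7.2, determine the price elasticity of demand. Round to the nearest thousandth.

-0.161

Substituting, Q_x = 24 − 0.6(34) + 0.0271(5300) − 2.9(7.2) = 24 − 20.4 + 143.63 − 20.88 = 126.35.
∂Q_x/∂p = −0.6, so E_p = (−0.6)·(34/126.35) ≈ -0.161.
|E_p| < 1: demand is inelastic.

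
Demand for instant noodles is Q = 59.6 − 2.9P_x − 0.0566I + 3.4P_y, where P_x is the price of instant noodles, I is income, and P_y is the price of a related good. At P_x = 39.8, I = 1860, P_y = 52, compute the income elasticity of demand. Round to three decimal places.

Q = 59.6 − 2.9(39.8) − 0.0566(1860) + 3.4(52) = 59.6 − 115.42 − 105.276 + 176.8 = 15.704.
∂Q/∂I = −0.0566, so E_I = -0.0566·(1860/15.704) ≈ -6.704.
E_I < 0: inferior good.

-6.704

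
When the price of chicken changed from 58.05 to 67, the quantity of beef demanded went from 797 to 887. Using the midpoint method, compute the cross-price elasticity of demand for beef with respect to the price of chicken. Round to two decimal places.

%ΔQ_x = (887 − 797)/[(797+887)/2] = 90/842 ≈ 0.1069.
%ΔP_y = (67 − 58.05)/[(58.05+67)/2] ≈ 0.1431.
E_xy = 0.1069/0.1431 ≈ 0.75.
E_xy > 0, so beef and chicken are substitutes.

0.75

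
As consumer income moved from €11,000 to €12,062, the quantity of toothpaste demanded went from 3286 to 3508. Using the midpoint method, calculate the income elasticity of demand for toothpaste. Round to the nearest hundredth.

0.71

%ΔQ = (3508 − 3286)/[(3286+3508)/2] = 222/3397 ≈ 0.0654.
%ΔI = (12,062 − 11,000)/[(11,000+12,062)/2] = 1062/11531 ≈ 0.0921.
E_I = %ΔQ/%ΔI ≈ 0.71.
E_I ∈ (0,1): normal good (necessity).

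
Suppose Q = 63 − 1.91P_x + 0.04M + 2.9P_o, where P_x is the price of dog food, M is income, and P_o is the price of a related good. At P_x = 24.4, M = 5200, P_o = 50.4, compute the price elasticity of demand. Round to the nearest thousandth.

Evaluating quantity at (P_x, M, P_o) gives Q = 63 − 1.91(24.4) + 0.04(5200) + 2.9(50.4) = 63 − 46.604 + 208 + 146.16 = 370.556.
∂Q/∂P_x = −1.91, so E_p = (−1.91)·(24.4/370.556) ≈ -0.126.
|E_p| < 1: demand is inelastic.

-0.126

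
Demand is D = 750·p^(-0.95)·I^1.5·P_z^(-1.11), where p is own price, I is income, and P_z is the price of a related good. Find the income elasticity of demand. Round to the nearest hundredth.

1.50

For a Cobb–Douglas (constant-elasticity) form D = A·I^α·…, the elasticity with respect to I equals the exponent α at every point.
Here the exponent on I is 1.5, so the income elasticity of demand is 1.50.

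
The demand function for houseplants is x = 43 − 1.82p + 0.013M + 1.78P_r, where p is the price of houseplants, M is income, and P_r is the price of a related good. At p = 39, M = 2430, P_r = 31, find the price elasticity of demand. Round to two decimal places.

x = 43 − 1.82(39) + 0.013(2430) + 1.78(31) = 43 − 70.98 + 31.59 + 55.18 = 58.79.
∂x/∂p = −1.82, so E_p = (−1.82)·(39/58.79) ≈ -1.21.
|E_p| > 1: demand is elastic.

-1.21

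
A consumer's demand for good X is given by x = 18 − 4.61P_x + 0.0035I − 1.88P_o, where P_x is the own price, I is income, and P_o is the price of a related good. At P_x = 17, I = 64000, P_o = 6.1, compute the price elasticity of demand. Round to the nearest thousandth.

-0.515

x = 18 − 4.61(17) + 0.0035(64000) − 1.88(6.1) = 18 − 78.37 + 224 − 11.468 = 152.162.
∂x/∂P_x = −4.61, so E_p = (−4.61)·(17/152.162) ≈ -0.515.
|E_p| < 1: demand is inelastic.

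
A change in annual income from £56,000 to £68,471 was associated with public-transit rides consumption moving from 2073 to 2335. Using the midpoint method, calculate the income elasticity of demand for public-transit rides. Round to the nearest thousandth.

%ΔQ = (2335 − 2073)/[(2073+2335)/2] = 262/2204 ≈ 0.1189.
%ΔY = (68,471 − 56,000)/[(56,000+68,471)/2] = 12471/62235.5 ≈ 0.2004.
E_I = %ΔQ/%ΔY ≈ 0.593.
E_I ∈ (0,1): normal good (necessity).

0.593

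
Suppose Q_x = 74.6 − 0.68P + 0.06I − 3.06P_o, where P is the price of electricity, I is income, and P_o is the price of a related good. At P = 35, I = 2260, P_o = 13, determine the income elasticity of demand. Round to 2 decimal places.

At the given point, Q_x = 74.6 − 0.68(35) + 0.06(2260) − 3.06(13) = 74.6 − 23.8 + 135.6 − 39.78 = 146.62.
∂Q_x/∂I = +0.06, so E_I = 0.06·(2260/146.62) ≈ 0.92.
E_I ∈ (0,1): normal good (necessity).

0.92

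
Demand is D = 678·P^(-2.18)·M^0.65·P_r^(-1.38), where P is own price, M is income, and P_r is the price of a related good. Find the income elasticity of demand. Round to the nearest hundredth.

For a Cobb–Douglas (constant-elasticity) form D = A·M^α·…, the elasticity with respect to M equals the exponent α at every point.
Here the exponent on M is 0.65, so the income elasticity of demand is 0.65.

0.65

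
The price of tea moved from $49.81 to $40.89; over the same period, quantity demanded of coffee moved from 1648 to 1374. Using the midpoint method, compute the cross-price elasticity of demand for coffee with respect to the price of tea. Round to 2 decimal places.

0.92

%ΔQ_x = (1374 − 1648)/[(1648+1374)/2] = -274/1511 ≈ -0.1813.
%ΔP_y = (40.89 − 49.81)/[(49.81+40.89)/2] ≈ -0.1967.
E_xy = -0.1813/-0.1967 ≈ 0.92.
E_xy > 0, so coffee and tea are substitutes.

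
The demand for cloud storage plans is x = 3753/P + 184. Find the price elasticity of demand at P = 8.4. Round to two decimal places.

-0.71

At P = 8.4, x = 630.7857.
dx/dP = −3753/P² = −53.1888.
Point elasticity E = (dx/dP)·(P/x) = -53.1888 × 8.4/630.7857 ≈ -0.71.
|E| < 1, so demand is inelastic at this price.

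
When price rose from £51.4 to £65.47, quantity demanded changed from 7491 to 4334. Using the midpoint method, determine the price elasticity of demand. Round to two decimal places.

%ΔQ = (4334 − 7491)/[(7491 + 4334)/2] = -3157/5912.5 ≈ -0.5340.
%Δp = (65.47 − 51.4)/[(51.4 + 65.47)/2] = 14.07/58.435 ≈ 0.2408.
Arc elasticity E = %ΔQ/%Δp ≈ -0.5340/0.2408 ≈ -2.22.
|E| > 1: demand is elastic over this range.

-2.22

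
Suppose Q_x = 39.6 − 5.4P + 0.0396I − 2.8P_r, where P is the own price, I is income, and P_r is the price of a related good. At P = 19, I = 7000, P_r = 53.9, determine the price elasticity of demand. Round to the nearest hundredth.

-1.62

First evaluate Q_x: 39.6 − 5.4(19) + 0.0396(7000) − 2.8(53.9) = 39.6 − 102.6 + 277.2 − 150.92 = 63.28.
∂Q_x/∂P = −5.4, so E_p = (−5.4)·(19/63.28) ≈ -1.62.
|E_p| > 1: demand is elastic.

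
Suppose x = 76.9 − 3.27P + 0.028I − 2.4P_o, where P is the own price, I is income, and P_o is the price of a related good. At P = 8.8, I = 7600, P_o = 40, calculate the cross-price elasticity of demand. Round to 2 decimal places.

First evaluate x: 76.9 − 3.27(8.8) + 0.028(7600) − 2.4(40) = 76.9 − 28.776 + 212.8 − 96 = 164.924.
∂x/∂P_o = −2.4, so E_xy = -2.4·(40/164.924) ≈ -0.58.
E_xy < 0: the goods are complements.

-0.58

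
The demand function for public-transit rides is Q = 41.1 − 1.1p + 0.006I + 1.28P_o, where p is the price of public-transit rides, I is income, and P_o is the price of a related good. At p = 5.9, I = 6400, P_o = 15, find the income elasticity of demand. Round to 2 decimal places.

First evaluate Q: 41.1 − 1.1(5.9) + 0.006(6400) + 1.28(15) = 41.1 − 6.49 + 38.4 + 19.2 = 92.21.
∂Q/∂I = +0.006, so E_I = 0.006·(6400/92.21) ≈ 0.42.
E_I ∈ (0,1): normal good (necessity).

0.42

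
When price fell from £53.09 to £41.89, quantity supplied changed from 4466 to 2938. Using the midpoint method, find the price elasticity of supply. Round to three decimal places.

1.750

%ΔQ = (2938 − 4466)/[(4466 + 2938)/2] = -1528/3702 ≈ -0.4127.
%ΔP = (41.89 − 53.09)/[(53.09 + 41.89)/2] = -11.2/47.49 ≈ -0.2358.
Arc elasticity E = %ΔQ/%ΔP ≈ -0.4127/-0.2358 ≈ 1.750.
|E| > 1: supply is elastic over this range.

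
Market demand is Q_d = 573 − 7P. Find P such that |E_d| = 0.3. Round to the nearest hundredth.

18.89

Set −bP/(a − bP) = −0.3 ⇒ bP = 0.3(a − bP) ⇒ bP(1+0.3) = 0.3·a.
P = 0.3·573/(7·1.3) ≈ 18.89.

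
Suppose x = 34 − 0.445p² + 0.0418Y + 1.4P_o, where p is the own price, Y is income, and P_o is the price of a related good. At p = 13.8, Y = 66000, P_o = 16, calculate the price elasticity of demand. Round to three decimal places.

x = 34 − 0.445(13.8)² + 0.0418(66000) + 1.4(16) = 34 − 84.7458 + 2758.8 + 22.4 = 2730.4542.
∂x/∂p = −2·0.445·p = -12.282, so E_p = -12.282·(13.8/2730.4542) ≈ -0.062.
|E_p| < 1: demand is inelastic.

-0.062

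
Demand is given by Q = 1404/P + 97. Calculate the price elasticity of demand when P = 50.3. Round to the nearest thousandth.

At P = 50.3, Q = 124.9125.
dQ/dP = −1404/P² = −0.5549.
Point elasticity E = (dQ/dP)·(P/Q) = -0.5549 × 50.3/124.9125 ≈ -0.223.
|E| < 1, so demand is inelastic at this price.

-0.223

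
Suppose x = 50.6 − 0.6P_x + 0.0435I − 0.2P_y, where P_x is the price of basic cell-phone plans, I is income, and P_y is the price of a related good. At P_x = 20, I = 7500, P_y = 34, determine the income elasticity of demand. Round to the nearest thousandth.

0.911

Evaluating quantity at (P_x, I, P_y) gives x = 50.6 − 0.6(20) + 0.0435(7500) − 0.2(34) = 50.6 − 12 + 326.25 − 6.8 = 358.05.
∂x/∂I = +0.0435, so E_I = 0.0435·(7500/358.05) ≈ 0.911.
E_I ∈ (0,1): normal good (necessity).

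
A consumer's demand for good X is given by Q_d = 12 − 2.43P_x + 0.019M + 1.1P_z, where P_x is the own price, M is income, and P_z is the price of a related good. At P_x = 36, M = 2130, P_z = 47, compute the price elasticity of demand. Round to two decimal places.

-5.24

First evaluate Q_d: 12 − 2.43(36) + 0.019(2130) + 1.1(47) = 12 − 87.48 + 40.47 + 51.7 = 16.69.
∂Q_d/∂P_x = −2.43, so E_p = (−2.43)·(36/16.69) ≈ -5.24.
|E_p| > 1: demand is elastic.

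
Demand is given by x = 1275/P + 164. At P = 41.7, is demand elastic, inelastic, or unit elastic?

At P = 41.7, x = 194.5755.
dx/dP = −1275/P² = −0.7332.
Point elasticity E = (dx/dP)·(P/x) = -0.7332 × 41.7/194.5755 ≈ -0.157.
|E| ≈ 0.157 < 1, so demand is inelastic.

inelastic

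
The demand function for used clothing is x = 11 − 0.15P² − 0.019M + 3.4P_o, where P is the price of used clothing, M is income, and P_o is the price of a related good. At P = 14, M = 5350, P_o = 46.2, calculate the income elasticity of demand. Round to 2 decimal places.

-2.75

Evaluating quantity at (P, M, P_o) gives x = 11 − 0.15(14)² − 0.019(5350) + 3.4(46.2) = 11 − 29.4 − 101.65 + 157.08 = 37.03.
∂x/∂M = −0.019, so E_I = -0.019·(5350/37.03) ≈ -2.75.
E_I < 0: inferior good.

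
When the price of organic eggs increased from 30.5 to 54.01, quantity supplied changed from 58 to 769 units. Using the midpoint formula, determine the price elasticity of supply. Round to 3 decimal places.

3.090

%ΔQ = (769 − 58)/[(58 + 769)/2] = 711/413.5 ≈ 1.7195.
%ΔP = (54.01 − 30.5)/[(30.5 + 54.01)/2] = 23.51/42.255 ≈ 0.5564.
Arc elasticity E = %ΔQ/%ΔP ≈ 1.7195/0.5564 ≈ 3.090.
|E| > 1: supply is elastic over this range.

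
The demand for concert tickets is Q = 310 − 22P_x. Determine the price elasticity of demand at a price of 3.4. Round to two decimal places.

-0.32

At P_x = 3.4, Q = 235.2.
dQ/dP_x = −22.
Point elasticity E = (dQ/dP_x)·(P_x/Q) = -22 × 3.4/235.2 ≈ -0.32.
|E| < 1, so demand is inelastic at this price.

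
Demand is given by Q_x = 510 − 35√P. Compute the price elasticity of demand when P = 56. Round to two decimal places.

-0.53

At P = 56, Q_x = 248.084.
dQ_x/dP = −35/(2√P) = −35/(2·7.4833).
Point elasticity E = (dQ_x/dP)·(P/Q_x) = -2.3385 × 56/248.084 ≈ -0.53.
|E| < 1, so demand is inelastic at this price.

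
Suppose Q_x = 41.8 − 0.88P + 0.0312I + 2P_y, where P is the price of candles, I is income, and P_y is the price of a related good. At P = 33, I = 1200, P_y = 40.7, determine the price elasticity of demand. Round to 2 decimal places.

First evaluate Q_x: 41.8 − 0.88(33) + 0.0312(1200) + 2(40.7) = 41.8 − 29.04 + 37.44 + 81.4 = 131.6.
∂Q_x/∂P = −0.88, so E_p = (−0.88)·(33/131.6) ≈ -0.22.
|E_p| < 1: demand is inelastic.

-0.22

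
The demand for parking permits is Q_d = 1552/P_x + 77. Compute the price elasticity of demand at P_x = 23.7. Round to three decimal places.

At P_x = 23.7, Q_d = 142.4852.
dQ_d/dP_x = −1552/P_x² = −2.7631.
Point elasticity E = (dQ_d/dP_x)·(P_x/Q_d) = -2.7631 × 23.7/142.4852 ≈ -0.460.
|E| < 1, so demand is inelastic at this price.

-0.460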